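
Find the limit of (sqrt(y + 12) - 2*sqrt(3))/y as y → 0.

√(3)/12

A 0/0 form; rationalise with √(12 + y) + √12. This collapses the numerator to y, leaving 1/(√(12 + y) + √12) → 1/(2√12) = √(3)/12.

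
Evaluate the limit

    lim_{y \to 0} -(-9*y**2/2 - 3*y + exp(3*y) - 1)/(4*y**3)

Direct substitution gives 0/0.
Apply L'Hôpital: lim (-9*y + 3*e^(3*y) - 3)/(-12*y^2), still 0/0.
Apply L'Hôpital: lim (9*e^(3*y) - 9)/(-24*y), still 0/0.
After 3 applications of L'Hôpital's rule the quotient is (27*e^(3*y))/(-24); substituting y = 0 gives -9/8.

-9/8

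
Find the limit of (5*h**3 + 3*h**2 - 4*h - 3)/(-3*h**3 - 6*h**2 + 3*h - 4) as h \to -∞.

-5/3

Numerator and denominator both have degree 3.
Dividing every term by h^3, all lower-order terms vanish and the limit is the ratio of leading coefficients, 5/(-3) = -5/3.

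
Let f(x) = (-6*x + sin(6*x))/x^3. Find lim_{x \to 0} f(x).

Direct substitution gives 0/0.
Apply L'Hôpital: lim (6*cos(6*x) - 6)/(3*x^2), still 0/0.
Apply L'Hôpital: lim (-36*sin(6*x))/(6*x), still 0/0.
After 3 applications of L'Hôpital's rule the quotient is (-216*cos(6*x))/(6); substituting x = 0 gives -36.

-36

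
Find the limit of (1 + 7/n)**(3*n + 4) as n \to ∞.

e^(21)

Write it as [(1 + 7/n)^n]^(3) · (1 + 7/n)^(4). The bracketed term tends to e^(7) and the second factor to 1, so the limit is e^(21).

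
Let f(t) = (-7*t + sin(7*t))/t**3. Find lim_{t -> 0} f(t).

-343/6

Direct substitution gives 0/0.
Apply L'Hôpital: lim (7*cos(7*t) - 7)/(3*t^2), still 0/0.
Apply L'Hôpital: lim (-49*sin(7*t))/(6*t), still 0/0.
After 3 applications of L'Hôpital's rule the quotient is (-343*cos(7*t))/(6); substituting t = 0 gives -343/6.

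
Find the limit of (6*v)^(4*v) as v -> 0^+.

Base → 0⁺ and exponent → 0⁺: a 0^0 form.
Take logs: 4v·ln(6v). This is 0·(−∞); rewriting as ln(6v)/(1/(4v)) and applying L'Hôpital gives 0.
Hence the limit is e^0 = 1.

1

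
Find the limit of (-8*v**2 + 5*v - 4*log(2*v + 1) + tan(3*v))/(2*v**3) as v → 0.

Substitution gives 0/0 (the numerator vanishes to order 3).
Expand each term to order v^3: the coefficient of v^3 in tan(3v) is 9 and in -4·ln(1 + 2v) is -32/3.
Lower-order terms cancel with the polynomial part, so the numerator is (-5/3)·v^3 + o(v^3), and the limit is (-5/3)/(2) = -5/6.

-5/6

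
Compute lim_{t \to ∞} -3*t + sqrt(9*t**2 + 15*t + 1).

5/2

An ∞ − ∞ form. Rationalising with the conjugate, the difference becomes (15t + 1) / (√(9*t^2 + 15*t + 1) + 3t).
For large t the denominator behaves like 2·3t, so the quotient tends to 15/6 = 5/2.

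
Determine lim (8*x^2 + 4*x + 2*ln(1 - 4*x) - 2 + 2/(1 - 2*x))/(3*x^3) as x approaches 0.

Substitution gives 0/0; apply L'Hôpital's rule 3 times.
After differentiating numerator and denominator 3 times the quotient is (256/(4*x - 1)^3 + 96/(2*x - 1)^4)/(18); at x = 0 this is -80/9.

-80/9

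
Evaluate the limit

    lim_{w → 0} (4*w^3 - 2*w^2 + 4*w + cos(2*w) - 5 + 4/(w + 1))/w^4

Substitution gives 0/0; apply L'Hôpital's rule 4 times.
After differentiating numerator and denominator 4 times the quotient is (16*cos(2*w) + 96/(w + 1)^5)/(24); at w = 0 this is 14/3.

14/3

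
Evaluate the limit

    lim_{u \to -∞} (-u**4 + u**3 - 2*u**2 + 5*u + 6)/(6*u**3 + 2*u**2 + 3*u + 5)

The numerator has higher degree (4 > 3); the quotient behaves like (-1/(6))·u^1 for large |u|.
As u → −∞ this diverges to ∞.

∞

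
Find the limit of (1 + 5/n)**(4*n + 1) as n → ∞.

Let L be the limit and take ln: ln L = lim (4n + 1)·ln(1 + 5/n) = lim (4n + 1)·(5/n + O(1/n²)) = 20.
Hence L = e^(20).

e^(20)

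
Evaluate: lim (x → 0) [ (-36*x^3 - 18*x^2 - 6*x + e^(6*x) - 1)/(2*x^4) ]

Direct substitution gives 0/0.
Apply L'Hôpital: lim (-108*x^2 - 36*x + 6*e^(6*x) - 6)/(8*x^3), still 0/0.
Apply L'Hôpital: lim (-216*x + 36*e^(6*x) - 36)/(24*x^2), still 0/0.
Apply L'Hôpital: lim (216*e^(6*x) - 216)/(48*x), still 0/0.
After 4 applications of L'Hôpital's rule the quotient is (1296*e^(6*x))/(48); substituting x = 0 gives 27.

27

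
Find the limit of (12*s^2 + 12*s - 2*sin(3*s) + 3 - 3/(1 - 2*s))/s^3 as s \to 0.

-15

Substitution gives 0/0; apply L'Hôpital's rule 3 times.
After differentiating numerator and denominator 3 times the quotient is (54*cos(3*s) - 144/(2*s - 1)^4)/(6); at s = 0 this is -15.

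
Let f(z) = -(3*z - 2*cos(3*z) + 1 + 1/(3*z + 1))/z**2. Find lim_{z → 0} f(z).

Substitution gives 0/0 (the numerator vanishes to order 2).
Expand each term to order z^2: the coefficient of z^2 in -2·cos(3z) is 9 and in 1/(1 + 3z) is 9.
Lower-order terms cancel with the polynomial part, so the numerator is (18)·z^2 + o(z^2), and the limit is (18)/(-1) = -18.

-18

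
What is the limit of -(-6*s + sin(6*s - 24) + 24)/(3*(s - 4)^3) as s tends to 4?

12

Direct substitution gives 0/0.
Apply L'Hôpital: lim (6*cos(6*s - 24) - 6)/(-9*(s - 4)^2), still 0/0.
Apply L'Hôpital: lim (-36*sin(6*s - 24))/(72 - 18*s), still 0/0.
After 3 applications of L'Hôpital's rule the quotient is (-216*cos(6*s - 24))/(-18); substituting s = 4 gives 12.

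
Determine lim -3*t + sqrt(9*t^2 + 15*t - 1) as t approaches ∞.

An ∞ − ∞ form. Rationalising with the conjugate, the difference becomes (15t - 1) / (√(9*t^2 + 15*t - 1) + 3t).
For large t the denominator behaves like 2·3t, so the quotient tends to 15/6 = 5/2.

5/2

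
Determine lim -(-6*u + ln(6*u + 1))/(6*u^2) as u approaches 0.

3

Direct substitution gives 0/0.
Apply L'Hôpital: lim (-6 + 6/(6*u + 1))/(-12*u), still 0/0.
After 2 applications of L'Hôpital's rule the quotient is (-36/(6*u + 1)^2)/(-12); substituting u = 0 gives 3.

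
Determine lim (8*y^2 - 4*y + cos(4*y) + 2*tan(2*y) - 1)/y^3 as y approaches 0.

16/3

Substitution gives 0/0; apply L'Hôpital's rule 3 times.
After differentiating numerator and denominator 3 times the quotient is (64*sin(4*y) + 96*tan(2*y)^4 + 128*tan(2*y)^2 + 32)/(6); at y = 0 this is 16/3.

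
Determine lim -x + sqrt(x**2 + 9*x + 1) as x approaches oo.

This has the form ∞ − ∞. Multiply and divide by the conjugate √(x^2 + 9*x + 1) + x.
That gives (9x + 1) / (√(x^2 + 9*x + 1) + x).
Divide numerator and denominator by x: the limit is 9/(2·1) = 9/2.

9/2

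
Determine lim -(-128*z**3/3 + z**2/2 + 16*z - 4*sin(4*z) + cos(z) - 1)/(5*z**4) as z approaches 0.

-1/120

Substitution gives 0/0 (the numerator vanishes to order 4).
Expand each term to order z^4: the coefficient of z^4 in -4·sin(4z) is 0 and in cos(z) is 1/24.
Lower-order terms cancel with the polynomial part, so the numerator is (1/24)·z^4 + o(z^4), and the limit is (1/24)/(-5) = -1/120.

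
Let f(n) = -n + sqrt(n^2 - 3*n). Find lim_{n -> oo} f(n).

An ∞ − ∞ form. Rationalising with the conjugate, the difference becomes (-3n) / (√(n^2 - 3*n) + n).
For large n the denominator behaves like 2·n, so the quotient tends to -3/2 = -3/2.

-3/2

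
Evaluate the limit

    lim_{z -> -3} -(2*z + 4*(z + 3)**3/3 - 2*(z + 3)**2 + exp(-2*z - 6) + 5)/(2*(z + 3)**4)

-1/3

Direct substitution gives 0/0.
Apply L'Hôpital: lim (-4*z + 4*(z + 3)^2 - 2*e^(-2*z - 6) - 10)/(-8*(z + 3)^3), still 0/0.
Apply L'Hôpital: lim (8*z + 4*e^(-2*z - 6) + 20)/(-24*(z + 3)^2), still 0/0.
Apply L'Hôpital: lim (8 - 8*e^(-2*z - 6))/(-48*z - 144), still 0/0.
After 4 applications of L'Hôpital's rule the quotient is (16*e^(-2*z - 6))/(-48); substituting z = -3 gives -1/3.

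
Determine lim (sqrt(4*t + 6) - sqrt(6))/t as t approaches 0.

Substitution gives 0/0. Multiply numerator and denominator by the conjugate √(6 + 4t) + √6.
The numerator becomes (6 + 4t) − 6 = 4t, so the expression simplifies to 4/(√(6 + 4t) + √6).
Letting t → 0 gives 4/(2√6) = √(6)/3.

√(6)/3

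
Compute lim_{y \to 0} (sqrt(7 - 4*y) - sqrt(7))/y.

-2*√(7)/7

A 0/0 form; rationalise with √(7 - 4y) + √7. This collapses the numerator to -4y, leaving -4/(√(7 - 4y) + √7) → -4/(2√7) = -2*√(7)/7.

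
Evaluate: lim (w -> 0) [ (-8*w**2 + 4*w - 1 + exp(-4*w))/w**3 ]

-32/3

Direct substitution gives 0/0.
Apply L'Hôpital: lim (-16*w + 4 - 4*e^(-4*w))/(3*w^2), still 0/0.
Apply L'Hôpital: lim (-16 + 16*e^(-4*w))/(6*w), still 0/0.
After 3 applications of L'Hôpital's rule the quotient is (-64*e^(-4*w))/(6); substituting w = 0 gives -32/3.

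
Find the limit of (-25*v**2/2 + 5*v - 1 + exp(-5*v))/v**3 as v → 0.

Direct substitution gives 0/0.
Apply L'Hôpital: lim (-25*v + 5 - 5*e^(-5*v))/(3*v^2), still 0/0.
Apply L'Hôpital: lim (-25 + 25*e^(-5*v))/(6*v), still 0/0.
After 3 applications of L'Hôpital's rule the quotient is (-125*e^(-5*v))/(6); substituting v = 0 gives -125/6.

-125/6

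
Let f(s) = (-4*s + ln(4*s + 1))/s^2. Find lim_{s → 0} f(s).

Direct substitution gives 0/0.
Apply L'Hôpital: lim (-4 + 4/(4*s + 1))/(2*s), still 0/0.
After 2 applications of L'Hôpital's rule the quotient is (-16/(4*s + 1)^2)/(2); substituting s = 0 gives -8.

-8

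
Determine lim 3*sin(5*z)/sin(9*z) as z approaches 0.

Substitution gives 0/0.
Divide numerator and denominator by z: sin(5z)/z → 5 and sin(9z)/z → 9, so the limit is 3·5/9 = 5/3.

5/3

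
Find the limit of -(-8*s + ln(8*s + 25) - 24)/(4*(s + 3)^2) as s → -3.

8

Direct substitution gives 0/0.
Apply L'Hôpital: lim (-8 + 8/(8*s + 25))/(-8*s - 24), still 0/0.
After 2 applications of L'Hôpital's rule the quotient is (-64/(8*s + 25)^2)/(-8); substituting s = -3 gives 8.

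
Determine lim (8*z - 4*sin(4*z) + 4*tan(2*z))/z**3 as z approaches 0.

160/3

Substitution gives 0/0 (the numerator vanishes to order 3).
Expand each term to order z^3: the coefficient of z^3 in 4·tan(2z) is 32/3 and in -4·sin(4z) is 128/3.
Lower-order terms cancel with the polynomial part, so the numerator is (160/3)·z^3 + o(z^3), and the limit is (160/3)/(1) = 160/3.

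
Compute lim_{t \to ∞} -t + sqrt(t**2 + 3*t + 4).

3/2

This has the form ∞ − ∞. Multiply and divide by the conjugate √(t^2 + 3*t + 4) + t.
That gives (3t + 4) / (√(t^2 + 3*t + 4) + t).
Divide numerator and denominator by t: the limit is 3/(2·1) = 3/2.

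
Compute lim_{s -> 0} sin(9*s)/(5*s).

Substitution gives 0/0.
Write it as (9/5)·sin(9s)/(9s); since sin(u)/u → 1, the limit is 9/5.

9/5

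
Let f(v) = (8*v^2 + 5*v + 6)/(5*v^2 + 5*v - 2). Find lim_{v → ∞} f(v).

Numerator and denominator both have degree 2.
Dividing every term by v^2, all lower-order terms vanish and the limit is the ratio of leading coefficients, 8/(5) = 8/5.

8/5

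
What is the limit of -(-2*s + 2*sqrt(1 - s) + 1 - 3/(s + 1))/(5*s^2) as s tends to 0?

13/20

Substitution gives 0/0 (the numerator vanishes to order 2).
Expand each term to order s^2: the coefficient of s^2 in 2·√(1 - s) is -1/4 and in -3·1/(1 + s) is -3.
Lower-order terms cancel with the polynomial part, so the numerator is (-13/4)·s^2 + o(s^2), and the limit is (-13/4)/(-5) = 13/20.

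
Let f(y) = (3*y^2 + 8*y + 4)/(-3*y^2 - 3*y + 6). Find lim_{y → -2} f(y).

-4/9

At y = -2 both the top and bottom vanish — a removable singularity. Factoring out (y + 2) from each leaves (3*y + 2)/(3 - 3*y), which at y = -2 equals -4/9.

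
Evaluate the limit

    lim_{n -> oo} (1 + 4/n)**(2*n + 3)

Write it as [(1 + 4/n)^n]^(2) · (1 + 4/n)^(3). The bracketed term tends to e^(4) and the second factor to 1, so the limit is e^(8).

e^(8)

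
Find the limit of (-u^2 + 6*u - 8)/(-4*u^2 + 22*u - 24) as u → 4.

1/5

At u = 4 both the top and bottom vanish — a removable singularity. Factoring out (u - 4) from each leaves (2 - u)/(6 - 4*u), which at u = 4 equals 1/5.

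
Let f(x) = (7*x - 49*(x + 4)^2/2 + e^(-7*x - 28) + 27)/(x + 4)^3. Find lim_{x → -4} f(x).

-343/6

Direct substitution gives 0/0.
Apply L'Hôpital: lim (-49*x - 7*e^(-7*x - 28) - 189)/(3*(x + 4)^2), still 0/0.
Apply L'Hôpital: lim (49*e^(-7*x - 28) - 49)/(6*x + 24), still 0/0.
After 3 applications of L'Hôpital's rule the quotient is (-343*e^(-7*x - 28))/(6); substituting x = -4 gives -343/6.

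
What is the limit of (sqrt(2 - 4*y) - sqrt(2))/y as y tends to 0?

-√(2)

A 0/0 form; rationalise with √(2 - 4y) + √2. This collapses the numerator to -4y, leaving -4/(√(2 - 4y) + √2) → -4/(2√2) = -√(2).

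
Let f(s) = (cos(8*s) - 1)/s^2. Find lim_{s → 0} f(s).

-32

Direct substitution gives 0/0.
Apply L'Hôpital: lim (-8*sin(8*s))/(2*s), still 0/0.
After 2 applications of L'Hôpital's rule the quotient is (-64*cos(8*s))/(2); substituting s = 0 gives -32.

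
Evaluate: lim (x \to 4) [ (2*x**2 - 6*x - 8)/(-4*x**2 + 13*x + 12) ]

-10/19

Since x = 4 makes numerator and denominator zero, (x - 4) divides both.
Cancelling it gives (2*x + 2)/(-4*x - 3); now plug in x = 4 to get -10/19.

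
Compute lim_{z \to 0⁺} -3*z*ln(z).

This is a 0·(−∞) form. Rewrite as -3·ln(z) / z^(−1) and apply L'Hôpital:
the derivative quotient is -3·(1/z) / (−1·z^(−2)) = (3/1)·z^1 → 0.

0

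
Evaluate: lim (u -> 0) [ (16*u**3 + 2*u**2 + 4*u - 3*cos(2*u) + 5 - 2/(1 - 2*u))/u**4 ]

Substitution gives 0/0; apply L'Hôpital's rule 4 times.
After differentiating numerator and denominator 4 times the quotient is (-48*cos(2*u) + 768/(2*u - 1)^5)/(24); at u = 0 this is -34.

-34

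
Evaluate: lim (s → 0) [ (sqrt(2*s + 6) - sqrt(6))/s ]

Substitution gives 0/0. Multiply numerator and denominator by the conjugate √(6 + 2s) + √6.
The numerator becomes (6 + 2s) − 6 = 2s, so the expression simplifies to 2/(√(6 + 2s) + √6).
Letting s → 0 gives 2/(2√6) = √(6)/6.

√(6)/6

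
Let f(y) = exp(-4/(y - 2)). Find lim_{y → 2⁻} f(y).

∞

As y → 2⁻, -4/(y - 2) → +∞, so e^(-4/(y - 2)) → ∞.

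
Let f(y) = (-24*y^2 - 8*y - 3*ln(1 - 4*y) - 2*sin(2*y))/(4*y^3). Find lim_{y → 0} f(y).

Substitution gives 0/0 (the numerator vanishes to order 3).
Expand each term to order y^3: the coefficient of y^3 in -2·sin(2y) is 8/3 and in -3·ln(1 - 4y) is 64.
Lower-order terms cancel with the polynomial part, so the numerator is (200/3)·y^3 + o(y^3), and the limit is (200/3)/(4) = 50/3.

50/3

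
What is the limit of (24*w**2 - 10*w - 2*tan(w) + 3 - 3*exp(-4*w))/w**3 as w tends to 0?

94/3

Substitution gives 0/0 (the numerator vanishes to order 3).
Expand each term to order w^3: the coefficient of w^3 in -2·tan(w) is -2/3 and in -3·e^(-4w) is 32.
Lower-order terms cancel with the polynomial part, so the numerator is (94/3)·w^3 + o(w^3), and the limit is (94/3)/(1) = 94/3.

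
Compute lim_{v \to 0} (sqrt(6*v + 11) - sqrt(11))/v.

3*√(11)/11

Substitution gives 0/0. Multiply numerator and denominator by the conjugate √(11 + 6v) + √11.
The numerator becomes (11 + 6v) − 11 = 6v, so the expression simplifies to 6/(√(11 + 6v) + √11).
Letting v → 0 gives 6/(2√11) = 3*√(11)/11.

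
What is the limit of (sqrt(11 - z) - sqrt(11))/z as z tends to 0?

Substitution gives 0/0. Multiply numerator and denominator by the conjugate √(11 - z) + √11.
The numerator becomes (11 - z) − 11 = -z, so the expression simplifies to -1/(√(11 - z) + √11).
Letting z → 0 gives -1/(2√11) = -√(11)/22.

-√(11)/22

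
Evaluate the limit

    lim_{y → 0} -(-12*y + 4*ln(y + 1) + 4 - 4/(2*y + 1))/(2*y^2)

9

Substitution gives 0/0; apply L'Hôpital's rule 2 times.
After differentiating numerator and denominator 2 times the quotient is (-32/(2*y + 1)^3 - 4/(y + 1)^2)/(-4); at y = 0 this is 9.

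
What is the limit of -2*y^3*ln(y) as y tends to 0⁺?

0

This is a 0·(−∞) form. Rewrite as -2·ln(y) / y^(−3) and apply L'Hôpital:
the derivative quotient is -2·(1/y) / (−3·y^(−4)) = (2/3)·y^3 → 0.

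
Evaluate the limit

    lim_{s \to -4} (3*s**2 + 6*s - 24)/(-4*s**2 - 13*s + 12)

Since s = -4 makes numerator and denominator zero, (s + 4) divides both.
Cancelling it gives (3*s - 6)/(3 - 4*s); now plug in s = -4 to get -18/19.

-18/19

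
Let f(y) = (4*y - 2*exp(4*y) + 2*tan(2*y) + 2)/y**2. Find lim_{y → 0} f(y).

Substitution gives 0/0 (the numerator vanishes to order 2).
Expand each term to order y^2: the coefficient of y^2 in 2·tan(2y) is 0 and in -2·e^(4y) is -16.
Lower-order terms cancel with the polynomial part, so the numerator is (-16)·y^2 + o(y^2), and the limit is (-16)/(1) = -16.

-16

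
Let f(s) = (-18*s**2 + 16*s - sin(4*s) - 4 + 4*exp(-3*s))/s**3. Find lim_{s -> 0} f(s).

Substitution gives 0/0; apply L'Hôpital's rule 3 times.
After differentiating numerator and denominator 3 times the quotient is (64*cos(4*s) - 108*e^(-3*s))/(6); at s = 0 this is -22/3.

-22/3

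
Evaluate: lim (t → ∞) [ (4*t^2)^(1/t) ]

Base → ∞ and exponent → 0: an ∞^0 form.
Take logs: (1/t)·ln(4·t^2) = (ln 4 + 2·ln t)/t → 0.
So the limit is e^0 = 1.

1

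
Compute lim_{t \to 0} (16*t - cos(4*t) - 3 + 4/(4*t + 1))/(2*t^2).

Substitution gives 0/0 (the numerator vanishes to order 2).
Expand each term to order t^2: the coefficient of t^2 in −cos(4t) is 8 and in 4·1/(1 + 4t) is 64.
Lower-order terms cancel with the polynomial part, so the numerator is (72)·t^2 + o(t^2), and the limit is (72)/(2) = 36.

36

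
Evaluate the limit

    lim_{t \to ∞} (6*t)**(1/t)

Base → ∞ and exponent → 0: an ∞^0 form.
Take logs: (1/t)·ln(6·t^1) = (ln 6 + 1·ln t)/t → 0.
So the limit is e^0 = 1.

1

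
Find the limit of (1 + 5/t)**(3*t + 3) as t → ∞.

e^(15)

Let L be the limit and take ln: ln L = lim (3t + 3)·ln(1 + 5/t) = lim (3t + 3)·(5/t + O(1/t²)) = 15.
Hence L = e^(15).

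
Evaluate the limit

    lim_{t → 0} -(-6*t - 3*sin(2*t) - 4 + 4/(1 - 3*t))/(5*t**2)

-36/5

Substitution gives 0/0 (the numerator vanishes to order 2).
Expand each term to order t^2: the coefficient of t^2 in -3·sin(2t) is 0 and in 4·1/(1 - 3t) is 36.
Lower-order terms cancel with the polynomial part, so the numerator is (36)·t^2 + o(t^2), and the limit is (36)/(-5) = -36/5.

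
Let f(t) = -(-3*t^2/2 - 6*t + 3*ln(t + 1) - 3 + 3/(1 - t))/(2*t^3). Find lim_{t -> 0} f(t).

-2

Substitution gives 0/0 (the numerator vanishes to order 3).
Expand each term to order t^3: the coefficient of t^3 in 3·1/(1 - t) is 3 and in 3·ln(1 + t) is 1.
Lower-order terms cancel with the polynomial part, so the numerator is (4)·t^3 + o(t^3), and the limit is (4)/(-2) = -2.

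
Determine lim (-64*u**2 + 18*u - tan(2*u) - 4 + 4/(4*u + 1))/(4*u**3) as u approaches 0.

-194/3

Substitution gives 0/0; apply L'Hôpital's rule 3 times.
After differentiating numerator and denominator 3 times the quotient is (-32*tan(2*u)^2/cos(2*u)^2 - 16/cos(2*u)^4 - 1536/(4*u + 1)^4)/(24); at u = 0 this is -194/3.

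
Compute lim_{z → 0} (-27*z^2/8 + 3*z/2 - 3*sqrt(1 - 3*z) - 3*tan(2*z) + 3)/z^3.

-47/16

Substitution gives 0/0 (the numerator vanishes to order 3).
Expand each term to order z^3: the coefficient of z^3 in -3·√(1 - 3z) is 81/16 and in -3·tan(2z) is -8.
Lower-order terms cancel with the polynomial part, so the numerator is (-47/16)·z^3 + o(z^3), and the limit is (-47/16)/(1) = -47/16.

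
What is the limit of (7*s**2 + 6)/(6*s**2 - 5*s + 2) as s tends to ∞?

Numerator and denominator both have degree 2.
Dividing every term by s^2, all lower-order terms vanish and the limit is the ratio of leading coefficients, 7/(6) = 7/6.

7/6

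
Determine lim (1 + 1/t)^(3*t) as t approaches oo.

Let L be the limit and take ln: ln L = lim (3t)·ln(1 + 1/t) = lim (3t)·(1/t + O(1/t²)) = 3.
Hence L = e^(3).

e^(3)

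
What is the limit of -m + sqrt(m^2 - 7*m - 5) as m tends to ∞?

-7/2

This has the form ∞ − ∞. Multiply and divide by the conjugate √(m^2 - 7*m - 5) + m.
That gives (-7m - 5) / (√(m^2 - 7*m - 5) + m).
Divide numerator and denominator by m: the limit is -7/(2·1) = -7/2.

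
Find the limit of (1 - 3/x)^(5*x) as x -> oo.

e^(-15)

The base → 1 and the exponent → ∞: a 1^∞ form.
Take logarithms: (5x)·ln(1 - 3/x). Since ln(1+u) ~ u for small u, this behaves like (5x)·(-3/x) → -15.
So the limit is e^(-15).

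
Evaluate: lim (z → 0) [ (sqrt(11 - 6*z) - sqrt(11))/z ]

-3*√(11)/11

A 0/0 form; rationalise with √(11 - 6z) + √11. This collapses the numerator to -6z, leaving -6/(√(11 - 6z) + √11) → -6/(2√11) = -3*√(11)/11.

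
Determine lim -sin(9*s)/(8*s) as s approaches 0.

-9/8

Substitution gives 0/0.
Write it as (9/(-8))·sin(9s)/(9s); since sin(u)/u → 1, the limit is -9/8.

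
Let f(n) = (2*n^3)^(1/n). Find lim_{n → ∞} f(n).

Base → ∞ and exponent → 0: an ∞^0 form.
Take logs: (1/n)·ln(2·n^3) = (ln 2 + 3·ln n)/n → 0.
So the limit is e^0 = 1.

1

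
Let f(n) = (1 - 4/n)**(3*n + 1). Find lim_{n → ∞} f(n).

Let L be the limit and take ln: ln L = lim (3n + 1)·ln(1 - 4/n) = lim (3n + 1)·(-4/n + O(1/n²)) = -12.
Hence L = e^(-12).

e^(-12)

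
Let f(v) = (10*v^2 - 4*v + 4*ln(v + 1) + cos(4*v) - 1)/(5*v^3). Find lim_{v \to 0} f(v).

Substitution gives 0/0 (the numerator vanishes to order 3).
Expand each term to order v^3: the coefficient of v^3 in cos(4v) is 0 and in 4·ln(1 + v) is 4/3.
Lower-order terms cancel with the polynomial part, so the numerator is (4/3)·v^3 + o(v^3), and the limit is (4/3)/(5) = 4/15.

4/15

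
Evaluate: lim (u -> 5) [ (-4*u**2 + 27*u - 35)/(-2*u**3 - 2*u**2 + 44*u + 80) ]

13/126

Since u = 5 makes numerator and denominator zero, (u - 5) divides both.
Cancelling it gives (7 - 4*u)/(-2*u^2 - 12*u - 16); now plug in u = 5 to get 13/126.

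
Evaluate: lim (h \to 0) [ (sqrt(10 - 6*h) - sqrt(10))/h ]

Substitution gives 0/0. Multiply numerator and denominator by the conjugate √(10 - 6h) + √10.
The numerator becomes (10 - 6h) − 10 = -6h, so the expression simplifies to -6/(√(10 - 6h) + √10).
Letting h → 0 gives -6/(2√10) = -3*√(10)/10.

-3*√(10)/10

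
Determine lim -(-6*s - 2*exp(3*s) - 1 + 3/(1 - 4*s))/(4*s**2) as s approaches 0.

Substitution gives 0/0; apply L'Hôpital's rule 2 times.
After differentiating numerator and denominator 2 times the quotient is (-18*e^(3*s) - 96/(4*s - 1)^3)/(-8); at s = 0 this is -39/4.

-39/4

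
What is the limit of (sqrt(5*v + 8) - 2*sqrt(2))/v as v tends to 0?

5*√(2)/8

A 0/0 form; rationalise with √(8 + 5v) + √8. This collapses the numerator to 5v, leaving 5/(√(8 + 5v) + √8) → 5/(2√8) = 5*√(2)/8.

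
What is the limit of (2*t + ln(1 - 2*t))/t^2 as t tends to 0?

-2

Direct substitution gives 0/0.
Apply L'Hôpital: lim (2 - 2/(1 - 2*t))/(2*t), still 0/0.
After 2 applications of L'Hôpital's rule the quotient is (-4/(1 - 2*t)^2)/(2); substituting t = 0 gives -2.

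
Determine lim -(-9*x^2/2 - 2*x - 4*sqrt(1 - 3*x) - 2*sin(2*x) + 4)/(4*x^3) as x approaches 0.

-113/48

Substitution gives 0/0; apply L'Hôpital's rule 3 times.
After differentiating numerator and denominator 3 times the quotient is (16*cos(2*x) + 81/(2*(1 - 3*x)^(5/2)))/(-24); at x = 0 this is -113/48.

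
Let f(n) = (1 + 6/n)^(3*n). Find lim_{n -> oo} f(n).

Write it as [(1 + 6/n)^n]^(3) · (1 + 6/n)^(0). The bracketed term tends to e^(6) and the second factor to 1, so the limit is e^(18).

e^(18)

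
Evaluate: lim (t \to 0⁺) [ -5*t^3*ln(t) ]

0

This is a 0·(−∞) form. Rewrite as -5·ln(t) / t^(−3) and apply L'Hôpital:
the derivative quotient is -5·(1/t) / (−3·t^(−4)) = (5/3)·t^3 → 0.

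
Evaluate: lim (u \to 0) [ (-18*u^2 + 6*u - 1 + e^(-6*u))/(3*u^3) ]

Direct substitution gives 0/0.
Apply L'Hôpital: lim (-36*u + 6 - 6*e^(-6*u))/(9*u^2), still 0/0.
Apply L'Hôpital: lim (-36 + 36*e^(-6*u))/(18*u), still 0/0.
After 3 applications of L'Hôpital's rule the quotient is (-216*e^(-6*u))/(18); substituting u = 0 gives -12.

-12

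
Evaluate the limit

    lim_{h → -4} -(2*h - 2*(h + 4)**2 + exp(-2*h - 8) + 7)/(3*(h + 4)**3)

4/9

Direct substitution gives 0/0.
Apply L'Hôpital: lim (-4*h - 2*e^(-2*h - 8) - 14)/(-9*(h + 4)^2), still 0/0.
Apply L'Hôpital: lim (4*e^(-2*h - 8) - 4)/(-18*h - 72), still 0/0.
After 3 applications of L'Hôpital's rule the quotient is (-8*e^(-2*h - 8))/(-18); substituting h = -4 gives 4/9.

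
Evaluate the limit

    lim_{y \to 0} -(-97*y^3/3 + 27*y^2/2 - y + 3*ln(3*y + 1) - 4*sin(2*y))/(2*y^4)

243/8

Substitution gives 0/0; apply L'Hôpital's rule 4 times.
After differentiating numerator and denominator 4 times the quotient is (-64*sin(2*y) - 1458/(3*y + 1)^4)/(-48); at y = 0 this is 243/8.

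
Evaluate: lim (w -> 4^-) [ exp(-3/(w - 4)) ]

∞

As w → 4⁻, -3/(w - 4) → +∞, so e^(-3/(w - 4)) → ∞.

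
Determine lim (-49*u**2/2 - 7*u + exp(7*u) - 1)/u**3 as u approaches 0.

Direct substitution gives 0/0.
Apply L'Hôpital: lim (-49*u + 7*e^(7*u) - 7)/(3*u^2), still 0/0.
Apply L'Hôpital: lim (49*e^(7*u) - 49)/(6*u), still 0/0.
After 3 applications of L'Hôpital's rule the quotient is (343*e^(7*u))/(6); substituting u = 0 gives 343/6.

343/6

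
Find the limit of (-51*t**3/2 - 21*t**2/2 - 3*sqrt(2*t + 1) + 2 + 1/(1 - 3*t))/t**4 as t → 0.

663/8

Substitution gives 0/0; apply L'Hôpital's rule 4 times.
After differentiating numerator and denominator 4 times the quotient is (-1944/(3*t - 1)^5 + 45/(2*t + 1)^(7/2))/(24); at t = 0 this is 663/8.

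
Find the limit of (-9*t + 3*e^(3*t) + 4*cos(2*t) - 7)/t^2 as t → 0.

Substitution gives 0/0 (the numerator vanishes to order 2).
Expand each term to order t^2: the coefficient of t^2 in 4·cos(2t) is -8 and in 3·e^(3t) is 27/2.
Lower-order terms cancel with the polynomial part, so the numerator is (11/2)·t^2 + o(t^2), and the limit is (11/2)/(1) = 11/2.

11/2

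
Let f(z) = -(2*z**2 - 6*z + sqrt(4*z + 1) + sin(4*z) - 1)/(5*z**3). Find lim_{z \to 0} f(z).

Substitution gives 0/0; apply L'Hôpital's rule 3 times.
After differentiating numerator and denominator 3 times the quotient is (-64*cos(4*z) + 24/(4*z + 1)^(5/2))/(-30); at z = 0 this is 4/3.

4/3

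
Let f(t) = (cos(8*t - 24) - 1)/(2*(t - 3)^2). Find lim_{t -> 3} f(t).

Direct substitution gives 0/0.
Apply L'Hôpital: lim (-8*sin(8*t - 24))/(4*t - 12), still 0/0.
After 2 applications of L'Hôpital's rule the quotient is (-64*cos(8*t - 24))/(4); substituting t = 3 gives -16.

-16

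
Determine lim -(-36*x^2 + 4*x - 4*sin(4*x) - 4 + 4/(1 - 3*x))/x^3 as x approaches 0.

Substitution gives 0/0 (the numerator vanishes to order 3).
Expand each term to order x^3: the coefficient of x^3 in -4·sin(4x) is 128/3 and in 4·1/(1 - 3x) is 108.
Lower-order terms cancel with the polynomial part, so the numerator is (452/3)·x^3 + o(x^3), and the limit is (452/3)/(-1) = -452/3.

-452/3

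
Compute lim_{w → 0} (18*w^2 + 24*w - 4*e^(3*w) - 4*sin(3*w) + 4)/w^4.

Substitution gives 0/0 (the numerator vanishes to order 4).
Expand each term to order w^4: the coefficient of w^4 in -4·e^(3w) is -27/2 and in -4·sin(3w) is 0.
Lower-order terms cancel with the polynomial part, so the numerator is (-27/2)·w^4 + o(w^4), and the limit is (-27/2)/(1) = -27/2.

-27/2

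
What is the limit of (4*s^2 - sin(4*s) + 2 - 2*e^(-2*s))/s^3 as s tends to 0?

40/3

Substitution gives 0/0; apply L'Hôpital's rule 3 times.
After differentiating numerator and denominator 3 times the quotient is (64*cos(4*s) + 16*e^(-2*s))/(6); at s = 0 this is 40/3.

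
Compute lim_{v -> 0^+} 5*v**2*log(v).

This is a 0·(−∞) form. Rewrite as 5·ln(v) / v^(−2) and apply L'Hôpital:
the derivative quotient is 5·(1/v) / (−2·v^(−3)) = (-5/2)·v^2 → 0.

0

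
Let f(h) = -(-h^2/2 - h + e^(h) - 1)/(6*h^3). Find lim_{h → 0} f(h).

Direct substitution gives 0/0.
Apply L'Hôpital: lim (-h + e^(h) - 1)/(-18*h^2), still 0/0.
Apply L'Hôpital: lim (e^(h) - 1)/(-36*h), still 0/0.
After 3 applications of L'Hôpital's rule the quotient is (e^(h))/(-36); substituting h = 0 gives -1/36.

-1/36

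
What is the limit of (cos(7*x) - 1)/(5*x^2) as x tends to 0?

-49/10

Direct substitution gives 0/0.
Apply L'Hôpital: lim (-7*sin(7*x))/(10*x), still 0/0.
After 2 applications of L'Hôpital's rule the quotient is (-49*cos(7*x))/(10); substituting x = 0 gives -49/10.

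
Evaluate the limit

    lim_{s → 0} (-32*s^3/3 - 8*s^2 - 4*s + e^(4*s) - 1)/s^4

Direct substitution gives 0/0.
Apply L'Hôpital: lim (-32*s^2 - 16*s + 4*e^(4*s) - 4)/(4*s^3), still 0/0.
Apply L'Hôpital: lim (-64*s + 16*e^(4*s) - 16)/(12*s^2), still 0/0.
Apply L'Hôpital: lim (64*e^(4*s) - 64)/(24*s), still 0/0.
After 4 applications of L'Hôpital's rule the quotient is (256*e^(4*s))/(24); substituting s = 0 gives 32/3.

32/3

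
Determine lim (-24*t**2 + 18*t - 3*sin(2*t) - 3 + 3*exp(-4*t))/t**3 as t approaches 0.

Substitution gives 0/0; apply L'Hôpital's rule 3 times.
After differentiating numerator and denominator 3 times the quotient is (24*cos(2*t) - 192*e^(-4*t))/(6); at t = 0 this is -28.

-28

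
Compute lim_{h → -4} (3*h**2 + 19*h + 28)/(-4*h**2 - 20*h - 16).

Since h = -4 makes numerator and denominator zero, (h + 4) divides both.
Cancelling it gives (3*h + 7)/(-4*h - 4); now plug in h = -4 to get -5/12.

-5/12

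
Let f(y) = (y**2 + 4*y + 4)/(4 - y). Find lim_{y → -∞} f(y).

The numerator has higher degree (2 > 1); the quotient behaves like (1/(-1))·y^1 for large |y|.
As y → −∞ this diverges to ∞.

∞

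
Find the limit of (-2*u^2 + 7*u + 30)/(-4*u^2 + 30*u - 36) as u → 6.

At u = 6 both the top and bottom vanish — a removable singularity. Factoring out (u - 6) from each leaves (-2*u - 5)/(6 - 4*u), which at u = 6 equals 17/18.

17/18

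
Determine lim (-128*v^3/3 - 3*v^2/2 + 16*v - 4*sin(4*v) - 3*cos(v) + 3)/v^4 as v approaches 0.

-1/8

Substitution gives 0/0 (the numerator vanishes to order 4).
Expand each term to order v^4: the coefficient of v^4 in -4·sin(4v) is 0 and in -3·cos(v) is -1/8.
Lower-order terms cancel with the polynomial part, so the numerator is (-1/8)·v^4 + o(v^4), and the limit is (-1/8)/(1) = -1/8.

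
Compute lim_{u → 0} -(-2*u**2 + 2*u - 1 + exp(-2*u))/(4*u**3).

Direct substitution gives 0/0.
Apply L'Hôpital: lim (-4*u + 2 - 2*e^(-2*u))/(-12*u^2), still 0/0.
Apply L'Hôpital: lim (-4 + 4*e^(-2*u))/(-24*u), still 0/0.
After 3 applications of L'Hôpital's rule the quotient is (-8*e^(-2*u))/(-24); substituting u = 0 gives 1/3.

1/3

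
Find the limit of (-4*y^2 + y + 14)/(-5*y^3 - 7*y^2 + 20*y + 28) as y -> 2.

15/68

Since y = 2 makes numerator and denominator zero, (y - 2) divides both.
Cancelling it gives (-4*y - 7)/(-5*y^2 - 17*y - 14); now plug in y = 2 to get 15/68.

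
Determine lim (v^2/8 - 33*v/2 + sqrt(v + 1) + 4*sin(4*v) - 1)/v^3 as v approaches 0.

Substitution gives 0/0 (the numerator vanishes to order 3).
Expand each term to order v^3: the coefficient of v^3 in 4·sin(4v) is -128/3 and in √(1 + v) is 1/16.
Lower-order terms cancel with the polynomial part, so the numerator is (-2045/48)·v^3 + o(v^3), and the limit is (-2045/48)/(1) = -2045/48.

-2045/48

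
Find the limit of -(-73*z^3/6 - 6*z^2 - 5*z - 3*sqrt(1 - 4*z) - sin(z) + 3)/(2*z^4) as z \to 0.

-15

Substitution gives 0/0 (the numerator vanishes to order 4).
Expand each term to order z^4: the coefficient of z^4 in −sin(z) is 0 and in -3·√(1 - 4z) is 30.
Lower-order terms cancel with the polynomial part, so the numerator is (30)·z^4 + o(z^4), and the limit is (30)/(-2) = -15.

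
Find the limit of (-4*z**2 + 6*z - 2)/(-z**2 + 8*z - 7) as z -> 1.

-1/3

Direct substitution gives 0/0, so factor. Both numerator and denominator have (z - 1) as a factor.
After cancelling, the expression reduces to (2 - 4*z)/(7 - z).
Substituting z = 1 gives -1/3.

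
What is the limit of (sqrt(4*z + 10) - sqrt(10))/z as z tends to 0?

√(10)/5

A 0/0 form; rationalise with √(10 + 4z) + √10. This collapses the numerator to 4z, leaving 4/(√(10 + 4z) + √10) → 4/(2√10) = √(10)/5.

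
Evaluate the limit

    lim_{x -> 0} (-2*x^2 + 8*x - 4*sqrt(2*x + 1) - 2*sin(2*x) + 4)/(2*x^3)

Substitution gives 0/0; apply L'Hôpital's rule 3 times.
After differentiating numerator and denominator 3 times the quotient is (16*cos(2*x) - 12/(2*x + 1)^(5/2))/(12); at x = 0 this is 1/3.

1/3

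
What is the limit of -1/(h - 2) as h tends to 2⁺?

As h → 2⁺, (h - 2) → 0⁺, so (h - 2)^1 → 0⁺ and -1/(h - 2)^1 → -∞.

-∞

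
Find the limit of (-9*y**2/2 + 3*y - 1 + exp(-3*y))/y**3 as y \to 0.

Direct substitution gives 0/0.
Apply L'Hôpital: lim (-9*y + 3 - 3*e^(-3*y))/(3*y^2), still 0/0.
Apply L'Hôpital: lim (-9 + 9*e^(-3*y))/(6*y), still 0/0.
After 3 applications of L'Hôpital's rule the quotient is (-27*e^(-3*y))/(6); substituting y = 0 gives -9/2.

-9/2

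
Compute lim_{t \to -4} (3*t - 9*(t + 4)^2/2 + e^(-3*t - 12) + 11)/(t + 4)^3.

-9/2

Direct substitution gives 0/0.
Apply L'Hôpital: lim (-9*t - 3*e^(-3*t - 12) - 33)/(3*(t + 4)^2), still 0/0.
Apply L'Hôpital: lim (9*e^(-3*t - 12) - 9)/(6*t + 24), still 0/0.
After 3 applications of L'Hôpital's rule the quotient is (-27*e^(-3*t - 12))/(6); substituting t = -4 gives -9/2.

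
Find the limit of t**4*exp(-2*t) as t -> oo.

0

Write as t^4/e^{2t}, an ∞/∞ form.
Exponential growth dominates any polynomial, so repeated L'Hôpital (or the standard result) gives 0.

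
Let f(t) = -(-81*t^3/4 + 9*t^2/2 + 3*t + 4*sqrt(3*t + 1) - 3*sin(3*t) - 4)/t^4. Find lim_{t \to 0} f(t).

405/32

Substitution gives 0/0 (the numerator vanishes to order 4).
Expand each term to order t^4: the coefficient of t^4 in -3·sin(3t) is 0 and in 4·√(1 + 3t) is -405/32.
Lower-order terms cancel with the polynomial part, so the numerator is (-405/32)·t^4 + o(t^4), and the limit is (-405/32)/(-1) = 405/32.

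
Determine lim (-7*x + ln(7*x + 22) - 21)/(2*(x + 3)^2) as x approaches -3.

-49/4

Direct substitution gives 0/0.
Apply L'Hôpital: lim (-7 + 7/(7*x + 22))/(4*x + 12), still 0/0.
After 2 applications of L'Hôpital's rule the quotient is (-49/(7*x + 22)^2)/(4); substituting x = -3 gives -49/4.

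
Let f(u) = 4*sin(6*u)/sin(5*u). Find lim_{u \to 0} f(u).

Substitution gives 0/0.
Divide numerator and denominator by u: sin(6u)/u → 6 and sin(5u)/u → 5, so the limit is 4·6/5 = 24/5.

24/5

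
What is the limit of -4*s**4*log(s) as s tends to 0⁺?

0

This is a 0·(−∞) form. Rewrite as -4·ln(s) / s^(−4) and apply L'Hôpital:
the derivative quotient is -4·(1/s) / (−4·s^(−5)) = (4/4)·s^4 → 0.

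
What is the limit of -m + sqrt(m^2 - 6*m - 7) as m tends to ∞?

-3

This has the form ∞ − ∞. Multiply and divide by the conjugate √(m^2 - 6*m - 7) + m.
That gives (-6m - 7) / (√(m^2 - 6*m - 7) + m).
Divide numerator and denominator by m: the limit is -6/(2·1) = -3.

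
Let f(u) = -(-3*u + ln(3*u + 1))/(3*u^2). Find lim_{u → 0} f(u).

3/2

Direct substitution gives 0/0.
Apply L'Hôpital: lim (-3 + 3/(3*u + 1))/(-6*u), still 0/0.
After 2 applications of L'Hôpital's rule the quotient is (-9/(3*u + 1)^2)/(-6); substituting u = 0 gives 3/2.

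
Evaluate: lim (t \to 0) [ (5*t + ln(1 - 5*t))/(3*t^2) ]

Direct substitution gives 0/0.
Apply L'Hôpital: lim (5 - 5/(1 - 5*t))/(6*t), still 0/0.
After 2 applications of L'Hôpital's rule the quotient is (-25/(1 - 5*t)^2)/(6); substituting t = 0 gives -25/6.

-25/6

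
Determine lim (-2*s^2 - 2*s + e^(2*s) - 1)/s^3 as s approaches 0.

Direct substitution gives 0/0.
Apply L'Hôpital: lim (-4*s + 2*e^(2*s) - 2)/(3*s^2), still 0/0.
Apply L'Hôpital: lim (4*e^(2*s) - 4)/(6*s), still 0/0.
After 3 applications of L'Hôpital's rule the quotient is (8*e^(2*s))/(6); substituting s = 0 gives 4/3.

4/3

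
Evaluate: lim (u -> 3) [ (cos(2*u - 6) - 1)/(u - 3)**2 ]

Direct substitution gives 0/0.
Apply L'Hôpital: lim (-2*sin(2*u - 6))/(2*u - 6), still 0/0.
After 2 applications of L'Hôpital's rule the quotient is (-4*cos(2*u - 6))/(2); substituting u = 3 gives -2.

-2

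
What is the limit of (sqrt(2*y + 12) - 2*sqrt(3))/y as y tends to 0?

√(3)/6

Substitution gives 0/0. Multiply numerator and denominator by the conjugate √(12 + 2y) + √12.
The numerator becomes (12 + 2y) − 12 = 2y, so the expression simplifies to 2/(√(12 + 2y) + √12).
Letting y → 0 gives 2/(2√12) = √(3)/6.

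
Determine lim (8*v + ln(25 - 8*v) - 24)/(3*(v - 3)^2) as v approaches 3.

-32/3

Direct substitution gives 0/0.
Apply L'Hôpital: lim (8 - 8/(25 - 8*v))/(6*v - 18), still 0/0.
After 2 applications of L'Hôpital's rule the quotient is (-64/(25 - 8*v)^2)/(6); substituting v = 3 gives -32/3.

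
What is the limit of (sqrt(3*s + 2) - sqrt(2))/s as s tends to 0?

3*√(2)/4

A 0/0 form; rationalise with √(2 + 3s) + √2. This collapses the numerator to 3s, leaving 3/(√(2 + 3s) + √2) → 3/(2√2) = 3*√(2)/4.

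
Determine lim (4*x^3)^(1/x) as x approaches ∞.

Base → ∞ and exponent → 0: an ∞^0 form.
Take logs: (1/x)·ln(4·x^3) = (ln 4 + 3·ln x)/x → 0.
So the limit is e^0 = 1.

1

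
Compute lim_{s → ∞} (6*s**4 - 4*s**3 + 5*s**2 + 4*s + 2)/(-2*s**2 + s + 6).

-∞

The numerator has higher degree (4 > 2); the quotient behaves like (6/(-2))·s^2 for large |s|.
As s → +∞ this diverges to -∞.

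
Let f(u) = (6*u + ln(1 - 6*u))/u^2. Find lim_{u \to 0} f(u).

-18

Direct substitution gives 0/0.
Apply L'Hôpital: lim (6 - 6/(1 - 6*u))/(2*u), still 0/0.
After 2 applications of L'Hôpital's rule the quotient is (-36/(1 - 6*u)^2)/(2); substituting u = 0 gives -18.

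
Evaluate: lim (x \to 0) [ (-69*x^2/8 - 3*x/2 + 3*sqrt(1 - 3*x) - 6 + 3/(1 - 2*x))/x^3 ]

Substitution gives 0/0; apply L'Hôpital's rule 3 times.
After differentiating numerator and denominator 3 times the quotient is (144/(2*x - 1)^4 - 243/(8*(1 - 3*x)^(5/2)))/(6); at x = 0 this is 303/16.

303/16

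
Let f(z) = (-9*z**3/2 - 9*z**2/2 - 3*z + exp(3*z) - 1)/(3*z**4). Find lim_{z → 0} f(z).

Direct substitution gives 0/0.
Apply L'Hôpital: lim (-27*z^2/2 - 9*z + 3*e^(3*z) - 3)/(12*z^3), still 0/0.
Apply L'Hôpital: lim (-27*z + 9*e^(3*z) - 9)/(36*z^2), still 0/0.
Apply L'Hôpital: lim (27*e^(3*z) - 27)/(72*z), still 0/0.
After 4 applications of L'Hôpital's rule the quotient is (81*e^(3*z))/(72); substituting z = 0 gives 9/8.

9/8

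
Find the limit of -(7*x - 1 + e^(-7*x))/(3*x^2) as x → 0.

Direct substitution gives 0/0.
Apply L'Hôpital: lim (7 - 7*e^(-7*x))/(-6*x), still 0/0.
After 2 applications of L'Hôpital's rule the quotient is (49*e^(-7*x))/(-6); substituting x = 0 gives -49/6.

-49/6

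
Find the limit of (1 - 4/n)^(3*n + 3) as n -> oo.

e^(-12)

Write it as [(1 - 4/n)^n]^(3) · (1 - 4/n)^(3). The bracketed term tends to e^(-4) and the second factor to 1, so the limit is e^(-12).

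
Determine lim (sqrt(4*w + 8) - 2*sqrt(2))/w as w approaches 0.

√(2)/2

A 0/0 form; rationalise with √(8 + 4w) + √8. This collapses the numerator to 4w, leaving 4/(√(8 + 4w) + √8) → 4/(2√8) = √(2)/2.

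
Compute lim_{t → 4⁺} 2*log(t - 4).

As t → 4⁺, t - 4 → 0⁺ and ln(t - 4) → −∞.
Multiplying by 2 gives -∞.

-∞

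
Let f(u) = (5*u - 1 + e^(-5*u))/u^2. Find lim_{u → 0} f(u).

Direct substitution gives 0/0.
Apply L'Hôpital: lim (5 - 5*e^(-5*u))/(2*u), still 0/0.
After 2 applications of L'Hôpital's rule the quotient is (25*e^(-5*u))/(2); substituting u = 0 gives 25/2.

25/2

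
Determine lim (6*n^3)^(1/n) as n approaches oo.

1

Base → ∞ and exponent → 0: an ∞^0 form.
Take logs: (1/n)·ln(6·n^3) = (ln 6 + 3·ln n)/n → 0.
So the limit is e^0 = 1.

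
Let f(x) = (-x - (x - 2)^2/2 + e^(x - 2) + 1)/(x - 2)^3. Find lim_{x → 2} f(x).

Direct substitution gives 0/0.
Apply L'Hôpital: lim (-x + e^(x - 2) + 1)/(3*(x - 2)^2), still 0/0.
Apply L'Hôpital: lim (e^(x - 2) - 1)/(6*x - 12), still 0/0.
After 3 applications of L'Hôpital's rule the quotient is (e^(x - 2))/(6); substituting x = 2 gives 1/6.

1/6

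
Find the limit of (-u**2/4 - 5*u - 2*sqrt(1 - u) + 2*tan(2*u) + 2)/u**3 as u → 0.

Substitution gives 0/0; apply L'Hôpital's rule 3 times.
After differentiating numerator and denominator 3 times the quotient is (96*tan(2*u)^2/cos(2*u)^2 + 32/cos(2*u)^2 + 3/(4*(1 - u)^(5/2)))/(6); at u = 0 this is 131/24.

131/24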